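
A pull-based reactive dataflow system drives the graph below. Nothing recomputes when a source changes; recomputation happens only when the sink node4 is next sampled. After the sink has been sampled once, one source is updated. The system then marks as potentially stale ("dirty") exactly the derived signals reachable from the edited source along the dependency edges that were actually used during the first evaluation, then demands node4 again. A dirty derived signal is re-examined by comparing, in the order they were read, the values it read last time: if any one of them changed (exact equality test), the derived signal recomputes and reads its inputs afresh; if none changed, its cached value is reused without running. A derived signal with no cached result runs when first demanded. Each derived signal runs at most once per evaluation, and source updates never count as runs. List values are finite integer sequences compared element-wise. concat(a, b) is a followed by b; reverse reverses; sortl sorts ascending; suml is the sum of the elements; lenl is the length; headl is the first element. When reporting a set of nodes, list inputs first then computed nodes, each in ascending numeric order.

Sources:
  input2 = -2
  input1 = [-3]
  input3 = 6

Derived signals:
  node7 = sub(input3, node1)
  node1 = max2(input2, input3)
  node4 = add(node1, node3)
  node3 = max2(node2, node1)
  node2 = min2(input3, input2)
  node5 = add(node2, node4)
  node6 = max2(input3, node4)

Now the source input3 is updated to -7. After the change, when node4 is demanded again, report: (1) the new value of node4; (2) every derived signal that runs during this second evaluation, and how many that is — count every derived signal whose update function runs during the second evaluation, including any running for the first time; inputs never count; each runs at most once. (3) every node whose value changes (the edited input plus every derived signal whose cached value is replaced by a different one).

New value of node4: -4.
Derived signals that run: node1, node2, node3, node4 — 4 in total.
Values that change: input3, node1, node2, node3, node4.

First evaluation (everything demanded from the output):
  node1 = max2(-2, 6) = 6
  node2 = min2(6, -2) = -2
  node3 = max2(-2, 6) = 6
  node4 = add(6, 6) = 12

Propagation after the edit:
  node1: runs — input3 6->-7; result -2.
  node2: runs — input3 6->-7; result -7.
  node3: runs — node2 -2->-7; node1 6->-2; result -2.
  node4: runs — node1 6->-2; node3 6->-2; result -4.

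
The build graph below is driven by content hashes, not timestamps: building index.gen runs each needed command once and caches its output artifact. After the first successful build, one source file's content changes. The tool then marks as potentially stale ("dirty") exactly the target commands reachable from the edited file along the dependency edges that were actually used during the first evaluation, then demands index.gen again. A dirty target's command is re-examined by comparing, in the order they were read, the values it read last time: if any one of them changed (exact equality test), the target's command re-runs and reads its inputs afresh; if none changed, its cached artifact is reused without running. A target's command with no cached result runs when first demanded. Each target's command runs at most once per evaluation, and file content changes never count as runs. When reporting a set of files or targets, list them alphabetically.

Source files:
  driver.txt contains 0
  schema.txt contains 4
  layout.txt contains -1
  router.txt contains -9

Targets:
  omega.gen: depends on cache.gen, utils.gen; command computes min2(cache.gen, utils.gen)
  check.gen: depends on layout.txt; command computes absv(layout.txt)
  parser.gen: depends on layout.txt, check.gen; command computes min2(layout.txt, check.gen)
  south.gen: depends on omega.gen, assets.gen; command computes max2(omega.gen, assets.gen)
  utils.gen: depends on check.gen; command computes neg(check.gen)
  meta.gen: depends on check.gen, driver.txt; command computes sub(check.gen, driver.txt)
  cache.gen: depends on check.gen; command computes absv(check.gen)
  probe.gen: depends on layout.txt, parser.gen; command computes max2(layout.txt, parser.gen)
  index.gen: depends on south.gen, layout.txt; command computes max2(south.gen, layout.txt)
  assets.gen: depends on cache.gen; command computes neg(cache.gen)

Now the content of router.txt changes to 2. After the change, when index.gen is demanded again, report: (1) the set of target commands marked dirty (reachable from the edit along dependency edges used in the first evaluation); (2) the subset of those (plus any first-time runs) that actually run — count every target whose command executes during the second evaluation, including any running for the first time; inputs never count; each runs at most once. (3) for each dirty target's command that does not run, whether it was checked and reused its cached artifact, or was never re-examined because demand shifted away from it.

Dirty set: none.
Run set: none (0 run).
All dirty target commands ended up running.
The important point: nothing the output needs ever reads router.txt, so the edit is invisible to it.

Initial pass — values computed on the first demand:
  check.gen = absv(-1) = 1
  cache.gen = absv(1) = 1
  assets.gen = neg(1) = -1
  utils.gen = neg(1) = -1
  omega.gen = min2(1, -1) = -1
  south.gen = max2(-1, -1) = -1
  index.gen = max2(-1, -1) = -1

Second demand — change propagation:
  no demanded computation ever read router.txt, so the edit dirties nothing and nothing runs.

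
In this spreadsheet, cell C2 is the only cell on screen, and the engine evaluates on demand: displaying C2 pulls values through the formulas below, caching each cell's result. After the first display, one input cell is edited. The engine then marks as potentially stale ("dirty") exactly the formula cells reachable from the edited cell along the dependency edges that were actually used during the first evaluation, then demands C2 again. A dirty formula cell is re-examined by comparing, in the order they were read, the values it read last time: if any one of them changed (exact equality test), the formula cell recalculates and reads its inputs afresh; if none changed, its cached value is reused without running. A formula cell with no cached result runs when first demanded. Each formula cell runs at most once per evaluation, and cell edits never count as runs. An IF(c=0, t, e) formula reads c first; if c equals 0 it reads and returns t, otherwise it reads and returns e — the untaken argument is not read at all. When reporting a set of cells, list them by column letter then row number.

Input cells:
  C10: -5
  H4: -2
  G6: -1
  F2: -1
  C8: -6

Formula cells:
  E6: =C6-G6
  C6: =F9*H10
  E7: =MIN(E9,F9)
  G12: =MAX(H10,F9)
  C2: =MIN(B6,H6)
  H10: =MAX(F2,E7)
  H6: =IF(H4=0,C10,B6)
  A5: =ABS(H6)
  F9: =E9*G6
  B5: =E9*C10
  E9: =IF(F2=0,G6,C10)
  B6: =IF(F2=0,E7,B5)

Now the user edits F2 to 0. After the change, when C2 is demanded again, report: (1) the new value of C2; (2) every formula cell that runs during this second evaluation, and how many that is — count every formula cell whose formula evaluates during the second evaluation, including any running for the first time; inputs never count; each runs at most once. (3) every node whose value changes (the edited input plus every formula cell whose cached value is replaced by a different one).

Initial pass — values computed on the first demand:
  E9 = IF(F2=0: F2=-1 -> else branch C10) = -5
  B5 = -5 * -5 = 25
  B6 = IF(F2=0: F2=-1 -> else branch B5) = 25
  H6 = IF(H4=0: H4=-2 -> else branch B6) = 25
  C2 = MIN(25, 25) = 25

Second demand — change propagation:
  E9: re-runs because F2 -1->0; new result -1.
  B5: dirty yet unreached — the second evaluation never asks for it.
  F9: newly demanded (no cache) — executes and yields 1.
  E7: newly demanded (no cache) — executes and yields -1.
  B6: re-runs because F2 -1->0; new result -1.
  H6: re-runs because B6 25->-1; new result -1.
  C2: re-runs because B6 25->-1; H6 25->-1; new result -1.

The important point: the flipped condition redirects demand; B5 is left stale, never re-checked.

C2 now evaluates to -1.
Run set: B6, C2, E7, E9, F9, H6 (6 run).
Changed values: B6, C2, E9, F2, H6.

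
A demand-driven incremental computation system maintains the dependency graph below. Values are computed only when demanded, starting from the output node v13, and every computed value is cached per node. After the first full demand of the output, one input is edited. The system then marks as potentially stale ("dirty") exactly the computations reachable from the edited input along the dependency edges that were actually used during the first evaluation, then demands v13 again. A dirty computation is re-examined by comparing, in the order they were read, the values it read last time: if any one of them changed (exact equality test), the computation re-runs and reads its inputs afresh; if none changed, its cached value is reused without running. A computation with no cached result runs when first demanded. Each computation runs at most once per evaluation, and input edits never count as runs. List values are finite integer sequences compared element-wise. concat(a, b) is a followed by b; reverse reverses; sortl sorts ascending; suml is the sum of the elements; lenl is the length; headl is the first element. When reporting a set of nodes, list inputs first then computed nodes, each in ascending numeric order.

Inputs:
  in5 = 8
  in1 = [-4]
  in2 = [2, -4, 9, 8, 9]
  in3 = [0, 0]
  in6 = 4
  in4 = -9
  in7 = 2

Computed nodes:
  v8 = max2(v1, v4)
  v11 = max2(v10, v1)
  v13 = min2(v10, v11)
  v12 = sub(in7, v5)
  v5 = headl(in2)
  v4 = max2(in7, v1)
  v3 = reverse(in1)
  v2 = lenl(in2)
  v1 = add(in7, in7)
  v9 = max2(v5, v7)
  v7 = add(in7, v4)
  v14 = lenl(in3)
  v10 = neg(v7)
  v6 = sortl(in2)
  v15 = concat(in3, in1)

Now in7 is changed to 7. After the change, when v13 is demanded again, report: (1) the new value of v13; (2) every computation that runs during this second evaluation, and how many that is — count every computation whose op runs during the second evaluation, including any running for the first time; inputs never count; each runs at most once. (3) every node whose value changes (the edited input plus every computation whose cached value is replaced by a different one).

New value of v13: -21.
Computations that run: v1, v4, v7, v10, v11, v13 — 6 in total.
Values that change: in7, v1, v4, v7, v10, v11, v13.

First evaluation (everything demanded from the output):
  v1 = add(2, 2) = 4
  v4 = max2(2, 4) = 4
  v7 = add(2, 4) = 6
  v10 = neg(6) = -6
  v11 = max2(-6, 4) = 4
  v13 = min2(-6, 4) = -6

Propagation after the edit:
  v1: runs — in7 2->7; in7 2->7; result 14.
  v4: runs — in7 2->7; v1 4->14; result 14.
  v7: runs — in7 2->7; v4 4->14; result 21.
  v10: runs — v7 6->21; result -21.
  v11: runs — v10 -6->-21; v1 4->14; result 14.
  v13: runs — v10 -6->-21; v11 4->14; result -21.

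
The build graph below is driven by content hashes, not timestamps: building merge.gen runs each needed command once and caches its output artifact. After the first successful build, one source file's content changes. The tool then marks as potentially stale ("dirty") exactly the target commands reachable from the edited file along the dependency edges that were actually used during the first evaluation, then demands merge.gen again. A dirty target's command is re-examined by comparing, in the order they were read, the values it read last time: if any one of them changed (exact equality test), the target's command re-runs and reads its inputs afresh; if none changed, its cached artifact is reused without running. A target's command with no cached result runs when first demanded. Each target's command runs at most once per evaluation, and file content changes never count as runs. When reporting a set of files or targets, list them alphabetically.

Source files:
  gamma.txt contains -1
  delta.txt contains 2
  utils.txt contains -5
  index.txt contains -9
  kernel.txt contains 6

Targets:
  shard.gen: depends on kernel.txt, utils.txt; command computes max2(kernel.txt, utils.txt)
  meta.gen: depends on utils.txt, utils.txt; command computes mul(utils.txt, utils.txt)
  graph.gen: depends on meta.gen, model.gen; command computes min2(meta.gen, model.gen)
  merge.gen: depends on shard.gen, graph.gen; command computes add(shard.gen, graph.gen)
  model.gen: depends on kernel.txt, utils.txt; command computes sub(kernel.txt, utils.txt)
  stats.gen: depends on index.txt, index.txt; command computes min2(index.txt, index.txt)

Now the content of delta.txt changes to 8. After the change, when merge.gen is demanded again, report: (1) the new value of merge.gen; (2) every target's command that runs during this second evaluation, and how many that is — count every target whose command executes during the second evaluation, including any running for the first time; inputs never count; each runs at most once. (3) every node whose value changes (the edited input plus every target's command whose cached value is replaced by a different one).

Initial pass — values computed on the first demand:
  meta.gen = mul(-5, -5) = 25
  model.gen = sub(6, -5) = 11
  graph.gen = min2(25, 11) = 11
  shard.gen = max2(6, -5) = 6
  merge.gen = add(6, 11) = 17

Second demand — change propagation:
  no demanded computation ever read delta.txt, so the edit dirties nothing and nothing runs.

The important point: nothing the output needs ever reads delta.txt, so the edit is invisible to it.

merge.gen now evaluates to 17.
Run set: none (0 run).
Changed values: delta.txt.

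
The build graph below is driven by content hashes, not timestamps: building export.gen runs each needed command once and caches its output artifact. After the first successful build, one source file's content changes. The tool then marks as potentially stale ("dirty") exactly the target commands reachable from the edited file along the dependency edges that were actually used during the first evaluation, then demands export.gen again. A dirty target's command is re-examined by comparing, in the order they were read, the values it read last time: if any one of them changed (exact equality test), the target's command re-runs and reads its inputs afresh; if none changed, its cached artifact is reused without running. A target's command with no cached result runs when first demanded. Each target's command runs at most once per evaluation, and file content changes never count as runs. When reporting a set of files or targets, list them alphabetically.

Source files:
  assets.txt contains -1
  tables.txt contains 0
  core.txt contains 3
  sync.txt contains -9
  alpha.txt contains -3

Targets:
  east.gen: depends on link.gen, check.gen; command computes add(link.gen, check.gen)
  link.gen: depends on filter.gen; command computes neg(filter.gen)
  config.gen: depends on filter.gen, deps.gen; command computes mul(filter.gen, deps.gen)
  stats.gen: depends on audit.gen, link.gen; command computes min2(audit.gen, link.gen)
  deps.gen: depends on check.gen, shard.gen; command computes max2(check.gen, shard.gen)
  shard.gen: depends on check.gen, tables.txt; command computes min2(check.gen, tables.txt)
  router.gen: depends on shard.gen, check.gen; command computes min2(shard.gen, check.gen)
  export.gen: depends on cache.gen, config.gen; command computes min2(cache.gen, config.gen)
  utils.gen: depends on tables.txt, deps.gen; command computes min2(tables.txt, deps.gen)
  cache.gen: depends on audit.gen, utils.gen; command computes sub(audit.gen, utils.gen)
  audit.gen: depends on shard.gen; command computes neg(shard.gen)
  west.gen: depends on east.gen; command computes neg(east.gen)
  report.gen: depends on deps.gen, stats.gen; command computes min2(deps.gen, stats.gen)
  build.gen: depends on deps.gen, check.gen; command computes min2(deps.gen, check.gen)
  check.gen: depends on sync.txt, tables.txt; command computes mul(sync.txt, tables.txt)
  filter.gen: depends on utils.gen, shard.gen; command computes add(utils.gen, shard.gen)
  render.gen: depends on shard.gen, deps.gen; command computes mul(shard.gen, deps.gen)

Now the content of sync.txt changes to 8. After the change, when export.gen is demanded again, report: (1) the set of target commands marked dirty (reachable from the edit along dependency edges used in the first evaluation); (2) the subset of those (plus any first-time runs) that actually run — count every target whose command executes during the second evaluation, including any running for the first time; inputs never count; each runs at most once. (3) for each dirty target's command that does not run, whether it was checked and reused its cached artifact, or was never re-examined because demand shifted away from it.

Initial pass — values computed on the first demand:
  check.gen = mul(-9, 0) = 0
  shard.gen = min2(0, 0) = 0
  audit.gen = neg(0) = 0
  deps.gen = max2(0, 0) = 0
  utils.gen = min2(0, 0) = 0
  cache.gen = sub(0, 0) = 0
  filter.gen = add(0, 0) = 0
  config.gen = mul(0, 0) = 0
  export.gen = min2(0, 0) = 0

Second demand — change propagation:
  check.gen: re-runs because sync.txt -9->8; new result 0 (unchanged).
  shard.gen: re-examined; everything it read last time is the same (check.gen unchanged, tables.txt unchanged) — cache 0 kept, no run.
  audit.gen: re-examined; everything it read last time is the same (shard.gen unchanged) — cache 0 kept, no run.
  deps.gen: re-examined; everything it read last time is the same (check.gen unchanged, shard.gen unchanged) — cache 0 kept, no run.
  utils.gen: re-examined; everything it read last time is the same (tables.txt unchanged, deps.gen unchanged) — cache 0 kept, no run.
  cache.gen: re-examined; everything it read last time is the same (audit.gen unchanged, utils.gen unchanged) — cache 0 kept, no run.
  filter.gen: re-examined; everything it read last time is the same (utils.gen unchanged, shard.gen unchanged) — cache 0 kept, no run.
  config.gen: re-examined; everything it read last time is the same (filter.gen unchanged, deps.gen unchanged) — cache 0 kept, no run.
  export.gen: re-examined; everything it read last time is the same (cache.gen unchanged, config.gen unchanged) — cache 0 kept, no run.

The important point: check.gen recomputes to an identical value, and the output ends up unchanged.

Dirty set: audit.gen, cache.gen, check.gen, config.gen, deps.gen, export.gen, filter.gen, shard.gen, utils.gen.
Run set: check.gen (1 run).
Re-examined without running (cache reused): audit.gen, cache.gen, config.gen, deps.gen, export.gen, filter.gen, shard.gen, utils.gen.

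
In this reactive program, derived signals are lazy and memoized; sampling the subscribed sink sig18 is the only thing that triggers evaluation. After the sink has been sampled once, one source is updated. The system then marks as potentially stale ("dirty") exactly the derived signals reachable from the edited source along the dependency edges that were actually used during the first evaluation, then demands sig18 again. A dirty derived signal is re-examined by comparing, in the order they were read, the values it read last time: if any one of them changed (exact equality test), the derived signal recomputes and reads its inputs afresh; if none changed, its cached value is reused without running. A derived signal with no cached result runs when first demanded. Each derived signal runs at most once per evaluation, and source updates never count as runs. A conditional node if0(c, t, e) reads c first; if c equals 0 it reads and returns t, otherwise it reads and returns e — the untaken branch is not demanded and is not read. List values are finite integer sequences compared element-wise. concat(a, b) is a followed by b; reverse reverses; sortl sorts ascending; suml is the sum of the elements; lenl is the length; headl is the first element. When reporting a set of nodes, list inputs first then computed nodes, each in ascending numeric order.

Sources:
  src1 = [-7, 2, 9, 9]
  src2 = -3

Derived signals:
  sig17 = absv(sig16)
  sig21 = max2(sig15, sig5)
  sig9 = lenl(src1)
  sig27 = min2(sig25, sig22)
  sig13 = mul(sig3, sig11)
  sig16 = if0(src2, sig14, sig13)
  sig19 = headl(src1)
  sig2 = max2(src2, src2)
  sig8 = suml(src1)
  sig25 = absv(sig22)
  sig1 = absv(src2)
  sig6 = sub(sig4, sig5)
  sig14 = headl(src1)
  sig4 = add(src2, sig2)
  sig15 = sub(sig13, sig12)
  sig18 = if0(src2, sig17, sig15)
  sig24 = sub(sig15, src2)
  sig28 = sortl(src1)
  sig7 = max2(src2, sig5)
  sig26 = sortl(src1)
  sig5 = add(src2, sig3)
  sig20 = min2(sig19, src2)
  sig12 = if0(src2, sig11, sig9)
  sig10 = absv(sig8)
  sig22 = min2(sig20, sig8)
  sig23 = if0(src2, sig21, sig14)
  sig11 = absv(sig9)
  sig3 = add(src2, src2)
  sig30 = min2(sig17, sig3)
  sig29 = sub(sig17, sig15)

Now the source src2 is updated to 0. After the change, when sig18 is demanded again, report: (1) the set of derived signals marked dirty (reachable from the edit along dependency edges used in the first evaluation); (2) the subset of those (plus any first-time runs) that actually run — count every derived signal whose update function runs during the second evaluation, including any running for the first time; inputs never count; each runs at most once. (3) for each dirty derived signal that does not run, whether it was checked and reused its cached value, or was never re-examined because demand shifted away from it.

The edit dirties: sig3, sig12, sig13, sig15, sig18.
4 derived signals run: sig14, sig16, sig17, sig18.
Unvisited dirty nodes (no longer demanded): sig3, sig12, sig13, sig15.
Note the branch switch — demand abandons sig3, sig12, sig13, sig15, which are never re-examined.

First demand of the output computes:
  sig3 = add(-3, -3) = -6
  sig9 = lenl([-7, 2, 9, 9]) = 4
  sig11 = absv(4) = 4
  sig12 = if0(src2=-3 -> else branch sig9) = 4
  sig13 = mul(-6, 4) = -24
  sig15 = sub(-24, 4) = -28
  sig18 = if0(src2=-3 -> else branch sig15) = -28

After the edit, cleaning proceeds:
  sig3: stays stale; no demand reaches it after the flip.
  sig12: stays stale; no demand reaches it after the flip.
  sig13: stays stale; no demand reaches it after the flip.
  sig14: had never run; runs now, result -7.
  sig15: stays stale; no demand reaches it after the flip.
  sig16: had never run; runs now, result -7.
  sig17: had never run; runs now, result 7.
  sig18: a read changed (src2 -3->0) — executes, giving 7.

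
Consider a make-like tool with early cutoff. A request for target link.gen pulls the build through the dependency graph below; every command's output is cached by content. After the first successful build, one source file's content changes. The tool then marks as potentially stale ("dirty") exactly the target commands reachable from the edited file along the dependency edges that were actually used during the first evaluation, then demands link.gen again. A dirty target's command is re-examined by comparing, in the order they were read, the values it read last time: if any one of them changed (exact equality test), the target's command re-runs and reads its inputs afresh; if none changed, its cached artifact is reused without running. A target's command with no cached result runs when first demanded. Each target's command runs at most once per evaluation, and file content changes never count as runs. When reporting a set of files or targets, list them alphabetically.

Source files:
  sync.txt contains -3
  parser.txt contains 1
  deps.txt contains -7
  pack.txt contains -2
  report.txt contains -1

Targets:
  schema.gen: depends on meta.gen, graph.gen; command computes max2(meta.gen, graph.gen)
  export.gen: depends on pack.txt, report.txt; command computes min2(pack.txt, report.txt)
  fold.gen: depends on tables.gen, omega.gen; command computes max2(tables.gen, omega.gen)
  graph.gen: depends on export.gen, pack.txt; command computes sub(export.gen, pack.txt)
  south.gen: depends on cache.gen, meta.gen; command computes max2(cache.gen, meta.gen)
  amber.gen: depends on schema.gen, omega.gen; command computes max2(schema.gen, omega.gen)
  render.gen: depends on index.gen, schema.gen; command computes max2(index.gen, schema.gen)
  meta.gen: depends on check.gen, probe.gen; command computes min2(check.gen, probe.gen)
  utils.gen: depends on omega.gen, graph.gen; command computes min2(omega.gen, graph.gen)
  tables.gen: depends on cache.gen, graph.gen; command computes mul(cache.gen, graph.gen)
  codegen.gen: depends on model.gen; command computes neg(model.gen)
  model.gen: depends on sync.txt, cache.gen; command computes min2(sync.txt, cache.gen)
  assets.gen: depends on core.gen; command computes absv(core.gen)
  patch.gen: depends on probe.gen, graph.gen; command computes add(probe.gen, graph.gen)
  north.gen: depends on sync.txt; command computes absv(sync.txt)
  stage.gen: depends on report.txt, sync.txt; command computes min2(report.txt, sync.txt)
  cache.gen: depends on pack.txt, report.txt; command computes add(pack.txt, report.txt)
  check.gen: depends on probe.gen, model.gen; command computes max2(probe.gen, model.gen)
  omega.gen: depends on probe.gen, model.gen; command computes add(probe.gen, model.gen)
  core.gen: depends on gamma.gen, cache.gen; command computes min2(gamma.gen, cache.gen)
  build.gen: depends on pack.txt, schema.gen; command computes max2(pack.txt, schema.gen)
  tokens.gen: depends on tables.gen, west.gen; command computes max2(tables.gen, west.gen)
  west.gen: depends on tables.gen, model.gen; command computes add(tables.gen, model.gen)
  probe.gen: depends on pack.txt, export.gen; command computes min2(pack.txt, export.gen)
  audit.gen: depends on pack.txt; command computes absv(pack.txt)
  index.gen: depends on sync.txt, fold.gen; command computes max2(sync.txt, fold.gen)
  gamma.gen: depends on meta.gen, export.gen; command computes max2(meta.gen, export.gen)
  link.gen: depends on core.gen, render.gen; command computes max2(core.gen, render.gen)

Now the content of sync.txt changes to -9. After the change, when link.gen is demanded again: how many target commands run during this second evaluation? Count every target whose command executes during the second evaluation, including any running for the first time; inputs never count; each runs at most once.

5 target commands run: check.gen, fold.gen, index.gen, model.gen, omega.gen.
Note where the cutoff bites: meta.gen is checked, finds nothing changed, and keeps its cache.

First demand of the output computes:
  cache.gen = add(-2, -1) = -3
  export.gen = min2(-2, -1) = -2
  graph.gen = sub(-2, -2) = 0
  model.gen = min2(-3, -3) = -3
  probe.gen = min2(-2, -2) = -2
  check.gen = max2(-2, -3) = -2
  meta.gen = min2(-2, -2) = -2
  gamma.gen = max2(-2, -2) = -2
  core.gen = min2(-2, -3) = -3
  omega.gen = add(-2, -3) = -5
  schema.gen = max2(-2, 0) = 0
  tables.gen = mul(-3, 0) = 0
  fold.gen = max2(0, -5) = 0
  index.gen = max2(-3, 0) = 0
  render.gen = max2(0, 0) = 0
  link.gen = max2(-3, 0) = 0

After the edit, cleaning proceeds:
  model.gen: a read changed (sync.txt -3->-9) — executes, giving -9.
  check.gen: a read changed (model.gen -3->-9) — executes, giving -2 — identical to its old value.
  meta.gen: dirty, but its reads are unchanged (check.gen unchanged, probe.gen unchanged); cached -2 stands.
  gamma.gen: dirty, but its reads are unchanged (meta.gen unchanged, export.gen unchanged); cached -2 stands.
  core.gen: dirty, but its reads are unchanged (gamma.gen unchanged, cache.gen unchanged); cached -3 stands.
  omega.gen: a read changed (model.gen -3->-9) — executes, giving -11.
  fold.gen: a read changed (omega.gen -5->-11) — executes, giving 0 — identical to its old value.
  index.gen: a read changed (sync.txt -3->-9) — executes, giving 0 — identical to its old value.
  schema.gen: dirty, but its reads are unchanged (meta.gen unchanged, graph.gen unchanged); cached 0 stands.
  render.gen: dirty, but its reads are unchanged (index.gen unchanged, schema.gen unchanged); cached 0 stands.
  link.gen: dirty, but its reads are unchanged (core.gen unchanged, render.gen unchanged); cached 0 stands.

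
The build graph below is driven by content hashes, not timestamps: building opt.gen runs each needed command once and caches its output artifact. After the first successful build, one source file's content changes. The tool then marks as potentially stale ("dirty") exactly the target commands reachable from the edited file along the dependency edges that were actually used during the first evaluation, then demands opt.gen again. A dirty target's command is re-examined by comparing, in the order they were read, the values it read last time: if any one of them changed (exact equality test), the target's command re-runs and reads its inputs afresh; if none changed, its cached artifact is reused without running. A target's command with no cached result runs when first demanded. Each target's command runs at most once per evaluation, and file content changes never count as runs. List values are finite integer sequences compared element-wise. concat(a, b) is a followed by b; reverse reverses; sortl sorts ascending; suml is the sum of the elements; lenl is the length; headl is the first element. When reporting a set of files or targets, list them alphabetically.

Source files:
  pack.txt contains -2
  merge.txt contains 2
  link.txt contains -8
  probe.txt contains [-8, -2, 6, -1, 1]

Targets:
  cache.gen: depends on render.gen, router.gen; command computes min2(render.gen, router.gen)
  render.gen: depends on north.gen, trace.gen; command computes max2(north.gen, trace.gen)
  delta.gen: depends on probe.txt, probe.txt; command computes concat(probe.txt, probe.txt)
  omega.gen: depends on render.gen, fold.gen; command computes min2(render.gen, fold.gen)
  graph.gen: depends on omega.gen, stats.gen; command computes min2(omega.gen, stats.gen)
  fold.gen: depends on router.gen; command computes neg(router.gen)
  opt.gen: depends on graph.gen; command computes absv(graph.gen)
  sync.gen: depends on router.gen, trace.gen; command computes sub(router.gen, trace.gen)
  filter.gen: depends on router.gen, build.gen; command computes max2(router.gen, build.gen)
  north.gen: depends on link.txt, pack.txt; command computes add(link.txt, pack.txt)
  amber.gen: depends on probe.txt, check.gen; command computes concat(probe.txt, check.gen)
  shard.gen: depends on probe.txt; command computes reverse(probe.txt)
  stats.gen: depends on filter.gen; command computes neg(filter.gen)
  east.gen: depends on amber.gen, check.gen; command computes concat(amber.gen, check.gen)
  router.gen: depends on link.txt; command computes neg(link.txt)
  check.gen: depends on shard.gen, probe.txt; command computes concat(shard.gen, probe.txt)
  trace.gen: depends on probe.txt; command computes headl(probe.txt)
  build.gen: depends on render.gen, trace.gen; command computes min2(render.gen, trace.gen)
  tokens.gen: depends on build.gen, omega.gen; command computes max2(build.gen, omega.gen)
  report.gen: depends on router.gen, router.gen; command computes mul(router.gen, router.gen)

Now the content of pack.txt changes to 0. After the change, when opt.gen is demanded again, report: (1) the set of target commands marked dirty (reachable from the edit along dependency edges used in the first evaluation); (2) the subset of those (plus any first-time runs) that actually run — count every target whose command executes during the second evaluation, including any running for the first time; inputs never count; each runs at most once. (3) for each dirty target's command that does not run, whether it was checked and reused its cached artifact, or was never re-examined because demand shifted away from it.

Dirty set: build.gen, filter.gen, graph.gen, north.gen, omega.gen, opt.gen, render.gen, stats.gen.
Run set: north.gen, render.gen (2 run).
Re-examined without running (cache reused): build.gen, filter.gen, graph.gen, omega.gen, opt.gen, stats.gen.
The important point: render.gen recomputes to an identical value, and the output ends up unchanged.

Initial pass — values computed on the first demand:
  north.gen = add(-8, -2) = -10
  router.gen = neg(-8) = 8
  fold.gen = neg(8) = -8
  trace.gen = headl([-8, -2, 6, -1, 1]) = -8
  render.gen = max2(-10, -8) = -8
  build.gen = min2(-8, -8) = -8
  filter.gen = max2(8, -8) = 8
  omega.gen = min2(-8, -8) = -8
  stats.gen = neg(8) = -8
  graph.gen = min2(-8, -8) = -8
  opt.gen = absv(-8) = 8

Second demand — change propagation:
  north.gen: re-runs because pack.txt -2->0; new result -8.
  render.gen: re-runs because north.gen -10->-8; new result -8 (unchanged).
  build.gen: re-examined; everything it read last time is the same (render.gen unchanged, trace.gen unchanged) — cache -8 kept, no run.
  filter.gen: re-examined; everything it read last time is the same (router.gen unchanged, build.gen unchanged) — cache 8 kept, no run.
  omega.gen: re-examined; everything it read last time is the same (render.gen unchanged, fold.gen unchanged) — cache -8 kept, no run.
  stats.gen: re-examined; everything it read last time is the same (filter.gen unchanged) — cache -8 kept, no run.
  graph.gen: re-examined; everything it read last time is the same (omega.gen unchanged, stats.gen unchanged) — cache -8 kept, no run.
  opt.gen: re-examined; everything it read last time is the same (graph.gen unchanged) — cache 8 kept, no run.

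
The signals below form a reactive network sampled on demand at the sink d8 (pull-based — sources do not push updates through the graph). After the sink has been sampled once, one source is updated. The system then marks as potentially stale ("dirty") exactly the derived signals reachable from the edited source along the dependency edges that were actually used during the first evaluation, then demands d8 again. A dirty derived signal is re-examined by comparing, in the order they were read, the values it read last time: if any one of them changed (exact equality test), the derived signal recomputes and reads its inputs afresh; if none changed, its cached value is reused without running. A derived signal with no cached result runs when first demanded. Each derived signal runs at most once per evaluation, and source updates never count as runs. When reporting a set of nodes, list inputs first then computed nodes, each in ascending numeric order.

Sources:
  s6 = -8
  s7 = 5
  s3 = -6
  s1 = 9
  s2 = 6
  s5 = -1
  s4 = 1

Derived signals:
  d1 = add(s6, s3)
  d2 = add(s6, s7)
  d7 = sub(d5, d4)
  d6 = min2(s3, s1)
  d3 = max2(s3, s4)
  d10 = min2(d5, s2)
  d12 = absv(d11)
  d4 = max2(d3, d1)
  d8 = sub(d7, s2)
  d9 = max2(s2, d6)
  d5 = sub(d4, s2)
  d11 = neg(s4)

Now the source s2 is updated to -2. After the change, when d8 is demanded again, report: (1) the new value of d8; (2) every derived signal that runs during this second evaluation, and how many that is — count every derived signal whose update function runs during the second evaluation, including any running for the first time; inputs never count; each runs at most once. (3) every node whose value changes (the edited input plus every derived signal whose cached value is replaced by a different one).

d8 now evaluates to 4.
Run set: d5, d7, d8 (3 run).
Changed values: s2, d5, d7, d8.

Initial pass — values computed on the first demand:
  d1 = add(-8, -6) = -14
  d3 = max2(-6, 1) = 1
  d4 = max2(1, -14) = 1
  d5 = sub(1, 6) = -5
  d7 = sub(-5, 1) = -6
  d8 = sub(-6, 6) = -12

Second demand — change propagation:
  d5: re-runs because s2 6->-2; new result 3.
  d7: re-runs because d5 -5->3; new result 2.
  d8: re-runs because d7 -6->2; s2 6->-2; new result 4.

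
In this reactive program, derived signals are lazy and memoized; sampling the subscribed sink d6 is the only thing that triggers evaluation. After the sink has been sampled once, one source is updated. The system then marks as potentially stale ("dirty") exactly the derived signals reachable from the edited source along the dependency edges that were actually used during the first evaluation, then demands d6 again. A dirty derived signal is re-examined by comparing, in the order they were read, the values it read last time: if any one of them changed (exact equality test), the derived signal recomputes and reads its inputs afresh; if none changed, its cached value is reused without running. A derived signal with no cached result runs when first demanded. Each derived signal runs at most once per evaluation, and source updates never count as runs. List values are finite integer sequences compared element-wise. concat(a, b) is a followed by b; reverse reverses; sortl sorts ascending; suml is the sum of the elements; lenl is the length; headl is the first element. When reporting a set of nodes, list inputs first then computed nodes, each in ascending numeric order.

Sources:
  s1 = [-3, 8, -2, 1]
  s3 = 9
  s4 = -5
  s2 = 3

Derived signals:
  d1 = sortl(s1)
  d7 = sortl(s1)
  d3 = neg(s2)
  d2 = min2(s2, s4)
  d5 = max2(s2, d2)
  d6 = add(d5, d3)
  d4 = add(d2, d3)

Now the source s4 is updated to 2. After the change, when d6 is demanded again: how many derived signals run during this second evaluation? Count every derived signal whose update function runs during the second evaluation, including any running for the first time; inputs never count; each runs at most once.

2 derived signals run: d2, d5.
Note the absorption at d5: it re-runs yet its value is the same, leaving the output's value untouched.

First demand of the output computes:
  d2 = min2(3, -5) = -5
  d3 = neg(3) = -3
  d5 = max2(3, -5) = 3
  d6 = add(3, -3) = 0

After the edit, cleaning proceeds:
  d2: a read changed (s4 -5->2) — executes, giving 2.
  d5: a read changed (d2 -5->2) — executes, giving 3 — identical to its old value.
  d6: dirty, but its reads are unchanged (d5 unchanged, d3 unchanged); cached 0 stands.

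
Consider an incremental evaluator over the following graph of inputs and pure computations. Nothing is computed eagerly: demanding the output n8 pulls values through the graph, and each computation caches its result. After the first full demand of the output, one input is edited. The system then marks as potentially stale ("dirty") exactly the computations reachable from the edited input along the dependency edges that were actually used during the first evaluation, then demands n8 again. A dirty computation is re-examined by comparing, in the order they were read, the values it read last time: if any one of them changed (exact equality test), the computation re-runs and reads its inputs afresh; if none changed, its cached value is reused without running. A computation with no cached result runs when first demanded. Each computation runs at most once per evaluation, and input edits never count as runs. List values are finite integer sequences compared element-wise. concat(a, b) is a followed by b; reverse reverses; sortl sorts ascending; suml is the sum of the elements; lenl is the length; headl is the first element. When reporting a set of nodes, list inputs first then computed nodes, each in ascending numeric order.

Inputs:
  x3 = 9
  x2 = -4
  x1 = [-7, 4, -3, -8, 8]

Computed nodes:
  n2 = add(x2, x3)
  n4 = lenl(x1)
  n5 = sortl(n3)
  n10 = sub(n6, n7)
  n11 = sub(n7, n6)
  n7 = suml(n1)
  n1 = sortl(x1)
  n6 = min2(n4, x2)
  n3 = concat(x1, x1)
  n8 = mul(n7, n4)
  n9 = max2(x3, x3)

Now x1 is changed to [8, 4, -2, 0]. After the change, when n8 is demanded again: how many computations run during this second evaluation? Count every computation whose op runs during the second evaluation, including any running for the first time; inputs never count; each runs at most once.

Initial pass — values computed on the first demand:
  n1 = sortl([-7, 4, -3, -8, 8]) = [-8, -7, -3, 4, 8]
  n4 = lenl([-7, 4, -3, -8, 8]) = 5
  n7 = suml([-8, -7, -3, 4, 8]) = -6
  n8 = mul(-6, 5) = -30

Second demand — change propagation:
  n1: re-runs because x1 [-7, 4, -3, -8, 8]->[8, 4, -2, 0]; new result [-2, 0, 4, 8].
  n4: re-runs because x1 [-7, 4, -3, -8, 8]->[8, 4, -2, 0]; new result 4.
  n7: re-runs because n1 [-8, -7, -3, 4, 8]->[-2, 0, 4, 8]; new result 10.
  n8: re-runs because n7 -6->10; n4 5->4; new result 40.

Run set: n1, n4, n7, n8 (4 run).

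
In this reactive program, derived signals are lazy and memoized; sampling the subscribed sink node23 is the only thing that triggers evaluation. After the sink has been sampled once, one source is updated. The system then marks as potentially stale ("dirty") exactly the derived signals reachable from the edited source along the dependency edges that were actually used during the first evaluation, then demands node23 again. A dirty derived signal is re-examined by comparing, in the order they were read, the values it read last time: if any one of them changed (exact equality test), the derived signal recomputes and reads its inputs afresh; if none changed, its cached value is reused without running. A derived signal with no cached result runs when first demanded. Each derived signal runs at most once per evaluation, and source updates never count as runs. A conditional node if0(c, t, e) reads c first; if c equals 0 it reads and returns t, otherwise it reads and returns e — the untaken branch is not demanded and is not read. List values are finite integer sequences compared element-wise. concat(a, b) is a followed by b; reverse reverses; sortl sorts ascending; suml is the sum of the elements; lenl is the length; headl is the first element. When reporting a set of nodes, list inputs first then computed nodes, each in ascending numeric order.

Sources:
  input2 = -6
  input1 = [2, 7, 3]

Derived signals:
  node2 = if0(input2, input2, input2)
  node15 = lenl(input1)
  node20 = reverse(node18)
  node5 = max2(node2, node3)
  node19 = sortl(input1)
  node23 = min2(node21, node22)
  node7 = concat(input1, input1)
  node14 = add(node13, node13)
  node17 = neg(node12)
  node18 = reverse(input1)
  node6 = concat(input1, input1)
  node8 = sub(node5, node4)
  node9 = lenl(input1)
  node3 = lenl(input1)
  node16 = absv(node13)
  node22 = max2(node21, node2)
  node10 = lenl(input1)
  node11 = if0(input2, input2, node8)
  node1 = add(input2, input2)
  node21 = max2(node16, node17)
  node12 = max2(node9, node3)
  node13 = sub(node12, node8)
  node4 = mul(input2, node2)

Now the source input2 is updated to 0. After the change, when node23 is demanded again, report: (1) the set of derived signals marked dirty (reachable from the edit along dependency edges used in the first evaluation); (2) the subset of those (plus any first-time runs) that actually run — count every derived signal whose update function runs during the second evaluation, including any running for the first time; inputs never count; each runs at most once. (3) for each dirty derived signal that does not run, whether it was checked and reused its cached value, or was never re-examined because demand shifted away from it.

First demand of the output computes:
  node2 = if0(input2=-6 -> else branch input2) = -6
  node3 = lenl([2, 7, 3]) = 3
  node4 = mul(-6, -6) = 36
  node5 = max2(-6, 3) = 3
  node8 = sub(3, 36) = -33
  node9 = lenl([2, 7, 3]) = 3
  node12 = max2(3, 3) = 3
  node13 = sub(3, -33) = 36
  node16 = absv(36) = 36
  node17 = neg(3) = -3
  node21 = max2(36, -3) = 36
  node22 = max2(36, -6) = 36
  node23 = min2(36, 36) = 36

After the edit, cleaning proceeds:
  node2: a read changed (input2 -6->0; input2 -6->0) — executes, giving 0.
  node4: a read changed (input2 -6->0; node2 -6->0) — executes, giving 0.
  node5: a read changed (node2 -6->0) — executes, giving 3 — identical to its old value.
  node8: a read changed (node4 36->0) — executes, giving 3.
  node13: a read changed (node8 -33->3) — executes, giving 0.
  node16: a read changed (node13 36->0) — executes, giving 0.
  node21: a read changed (node16 36->0) — executes, giving 0.
  node22: a read changed (node21 36->0; node2 -6->0) — executes, giving 0.
  node23: a read changed (node21 36->0; node22 36->0) — executes, giving 0.

The edit dirties: node2, node4, node5, node8, node13, node16, node21, node22, node23.
9 derived signals run: node2, node4, node5, node8, node13, node16, node21, node22, node23.
No dirty derived signal escaped a run.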